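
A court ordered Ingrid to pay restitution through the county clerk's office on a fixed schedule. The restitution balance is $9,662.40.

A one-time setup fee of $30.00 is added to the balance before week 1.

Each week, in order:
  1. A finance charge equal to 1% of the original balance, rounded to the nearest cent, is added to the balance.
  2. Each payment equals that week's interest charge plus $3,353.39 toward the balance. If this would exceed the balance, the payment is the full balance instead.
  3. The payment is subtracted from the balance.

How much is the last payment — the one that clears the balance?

Week 1: $9,692.40 +$96.62 interest = $9,789.02; pay $3,450.01 → $6,339.01
Week 2: $6,339.01 +$96.62 interest = $6,435.63; pay $3,450.01 → $2,985.62
Week 3: $2,985.62 +$96.62 interest = $3,082.24; pay $3,082.24 → $0.00

$3,082.24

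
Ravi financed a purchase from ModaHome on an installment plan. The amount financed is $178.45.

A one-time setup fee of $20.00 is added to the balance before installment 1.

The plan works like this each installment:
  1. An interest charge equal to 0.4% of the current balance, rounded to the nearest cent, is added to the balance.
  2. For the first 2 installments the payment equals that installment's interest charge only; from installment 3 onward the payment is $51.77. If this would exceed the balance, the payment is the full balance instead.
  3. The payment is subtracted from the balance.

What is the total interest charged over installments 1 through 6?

$3.53

# | Opening | Interest | Payment | End bal
1 | $198.45 | $0.79 | $0.79 | $198.45
2 | $198.45 | $0.79 | $0.79 | $198.45
3 | $198.45 | $0.79 | $51.77 | $147.47
4 | $147.47 | $0.59 | $51.77 | $96.29
5 | $96.29 | $0.39 | $51.77 | $44.91
6 | $44.91 | $0.18 | $45.09 | $0.00
Total interest: $0.79 + $0.79 + $0.79 + $0.59 + $0.39 + $0.18 = $3.53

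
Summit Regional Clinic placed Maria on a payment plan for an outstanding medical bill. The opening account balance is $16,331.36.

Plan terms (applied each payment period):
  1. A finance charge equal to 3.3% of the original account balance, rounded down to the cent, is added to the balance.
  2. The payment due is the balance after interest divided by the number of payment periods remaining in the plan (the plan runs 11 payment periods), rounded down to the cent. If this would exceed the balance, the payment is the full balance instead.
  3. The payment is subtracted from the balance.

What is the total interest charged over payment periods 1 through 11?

Payment period 1: $16,331.36 +$538.93 interest = $16,870.29; pay $1,533.66 → $15,336.63
Payment period 2: $15,336.63 +$538.93 interest = $15,875.56; pay $1,587.55 → $14,288.01
Payment period 3: $14,288.01 +$538.93 interest = $14,826.94; pay $1,647.43 → $13,179.51
Payment period 4: $13,179.51 +$538.93 interest = $13,718.44; pay $1,714.80 → $12,003.64
Payment period 5: $12,003.64 +$538.93 interest = $12,542.57; pay $1,791.79 → $10,750.78
Payment period 6: $10,750.78 +$538.93 interest = $11,289.71; pay $1,881.61 → $9,408.10
Payment period 7: $9,408.10 +$538.93 interest = $9,947.03; pay $1,989.40 → $7,957.63
Payment period 8: $7,957.63 +$538.93 interest = $8,496.56; pay $2,124.14 → $6,372.42
Payment period 9: $6,372.42 +$538.93 interest = $6,911.35; pay $2,303.78 → $4,607.57
Payment period 10: $4,607.57 +$538.93 interest = $5,146.50; pay $2,573.25 → $2,573.25
Payment period 11: $2,573.25 +$538.93 interest = $3,112.18; pay $3,112.18 → $0.00
Total interest: $538.93 + $538.93 + $538.93 + $538.93 + $538.93 + $538.93 + $538.93 + $538.93 + $538.93 + $538.93 + $538.93 = $5,928.23

$5,928.23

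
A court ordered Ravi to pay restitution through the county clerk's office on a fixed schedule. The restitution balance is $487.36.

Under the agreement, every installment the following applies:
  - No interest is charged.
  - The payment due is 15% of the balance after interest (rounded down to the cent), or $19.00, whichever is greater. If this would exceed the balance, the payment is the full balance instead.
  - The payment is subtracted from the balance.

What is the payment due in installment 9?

Installment 1: opening $487.36; payment $73.10; balance $414.26
Installment 2: opening $414.26; payment $62.13; balance $352.13
Installment 3: opening $352.13; payment $52.81; balance $299.32
Installment 4: opening $299.32; payment $44.89; balance $254.43
Installment 5: opening $254.43; payment $38.16; balance $216.27
Installment 6: opening $216.27; payment $32.44; balance $183.83
Installment 7: opening $183.83; payment $27.57; balance $156.26
Installment 8: opening $156.26; payment $23.43; balance $132.83
Installment 9: opening $132.83; payment $19.92; balance $112.91

$19.92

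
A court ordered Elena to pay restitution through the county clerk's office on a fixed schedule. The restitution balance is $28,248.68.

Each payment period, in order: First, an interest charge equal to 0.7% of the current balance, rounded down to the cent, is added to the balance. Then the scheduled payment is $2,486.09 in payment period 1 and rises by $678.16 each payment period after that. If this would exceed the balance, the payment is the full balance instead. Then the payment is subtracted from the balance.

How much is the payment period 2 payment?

Payment period 1: opening $28,248.68; interest $197.74 → $28,446.42; payment $2,486.09; balance $25,960.33
Payment period 2: opening $25,960.33; interest $181.72 → $26,142.05; payment $3,164.25; balance $22,977.80

$3,164.25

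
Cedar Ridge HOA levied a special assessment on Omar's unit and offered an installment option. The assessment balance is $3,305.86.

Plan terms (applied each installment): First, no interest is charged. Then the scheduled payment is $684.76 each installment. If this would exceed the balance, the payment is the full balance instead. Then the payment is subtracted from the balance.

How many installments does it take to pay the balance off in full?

5

Installment 1: opening $3,305.86; payment $684.76; balance $2,621.10
Installment 2: opening $2,621.10; payment $684.76; balance $1,936.34
Installment 3: opening $1,936.34; payment $684.76; balance $1,251.58
Installment 4: opening $1,251.58; payment $684.76; balance $566.82
Installment 5: opening $566.82; payment $566.82; balance $0.00
Balance reaches $0.00 in installment 5.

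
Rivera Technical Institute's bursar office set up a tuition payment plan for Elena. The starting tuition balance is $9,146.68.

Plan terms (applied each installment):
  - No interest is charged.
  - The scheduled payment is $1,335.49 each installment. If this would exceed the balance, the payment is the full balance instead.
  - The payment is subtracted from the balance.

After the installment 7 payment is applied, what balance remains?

$0.00

Installment 1: opening $9,146.68; payment $1,335.49; balance $7,811.19
Installment 2: opening $7,811.19; payment $1,335.49; balance $6,475.70
Installment 3: opening $6,475.70; payment $1,335.49; balance $5,140.21
Installment 4: opening $5,140.21; payment $1,335.49; balance $3,804.72
Installment 5: opening $3,804.72; payment $1,335.49; balance $2,469.23
Installment 6: opening $2,469.23; payment $1,335.49; balance $1,133.74
Installment 7: opening $1,133.74; payment $1,133.74; balance $0.00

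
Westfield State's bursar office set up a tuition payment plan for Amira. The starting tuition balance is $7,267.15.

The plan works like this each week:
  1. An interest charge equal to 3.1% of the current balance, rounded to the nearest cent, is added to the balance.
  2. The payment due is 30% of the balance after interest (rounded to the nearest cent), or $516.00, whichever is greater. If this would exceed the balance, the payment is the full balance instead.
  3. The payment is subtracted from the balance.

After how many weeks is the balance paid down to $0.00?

Week 1: $7,267.15 +$225.28 interest = $7,492.43; pay $2,247.73 → $5,244.70
Week 2: $5,244.70 +$162.59 interest = $5,407.29; pay $1,622.19 → $3,785.10
Week 3: $3,785.10 +$117.34 interest = $3,902.44; pay $1,170.73 → $2,731.71
Week 4: $2,731.71 +$84.68 interest = $2,816.39; pay $844.92 → $1,971.47
Week 5: $1,971.47 +$61.12 interest = $2,032.59; pay $609.78 → $1,422.81
Week 6: $1,422.81 +$44.11 interest = $1,466.92; pay $516.00 → $950.92
Week 7: $950.92 +$29.48 interest = $980.40; pay $516.00 → $464.40
Week 8: $464.40 +$14.40 interest = $478.80; pay $478.80 → $0.00
Balance reaches $0.00 in week 8.

8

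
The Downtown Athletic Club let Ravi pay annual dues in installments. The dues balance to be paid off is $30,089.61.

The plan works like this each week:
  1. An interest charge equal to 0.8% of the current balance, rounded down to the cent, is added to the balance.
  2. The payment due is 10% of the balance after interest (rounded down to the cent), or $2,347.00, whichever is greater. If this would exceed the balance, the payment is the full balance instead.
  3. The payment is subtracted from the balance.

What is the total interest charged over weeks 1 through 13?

$1,657.30

Week 1: opening $30,089.61; interest $240.71 → $30,330.32; payment $3,033.03; balance $27,297.29
Week 2: opening $27,297.29; interest $218.37 → $27,515.66; payment $2,751.56; balance $24,764.10
Week 3: opening $24,764.10; interest $198.11 → $24,962.21; payment $2,496.22; balance $22,465.99
Week 4: opening $22,465.99; interest $179.72 → $22,645.71; payment $2,347.00; balance $20,298.71
Week 5: opening $20,298.71; interest $162.38 → $20,461.09; payment $2,347.00; balance $18,114.09
Week 6: opening $18,114.09; interest $144.91 → $18,259.00; payment $2,347.00; balance $15,912.00
Week 7: opening $15,912.00; interest $127.29 → $16,039.29; payment $2,347.00; balance $13,692.29
Week 8: opening $13,692.29; interest $109.53 → $13,801.82; payment $2,347.00; balance $11,454.82
Week 9: opening $11,454.82; interest $91.63 → $11,546.45; payment $2,347.00; balance $9,199.45
Week 10: opening $9,199.45; interest $73.59 → $9,273.04; payment $2,347.00; balance $6,926.04
Week 11: opening $6,926.04; interest $55.40 → $6,981.44; payment $2,347.00; balance $4,634.44
Week 12: opening $4,634.44; interest $37.07 → $4,671.51; payment $2,347.00; balance $2,324.51
Week 13: opening $2,324.51; interest $18.59 → $2,343.10; payment $2,343.10; balance $0.00
Total interest: $240.71 + $218.37 + $198.11 + $179.72 + $162.38 + $144.91 + $127.29 + $109.53 + $91.63 + $73.59 + $55.40 + $37.07 + $18.59 = $1,657.30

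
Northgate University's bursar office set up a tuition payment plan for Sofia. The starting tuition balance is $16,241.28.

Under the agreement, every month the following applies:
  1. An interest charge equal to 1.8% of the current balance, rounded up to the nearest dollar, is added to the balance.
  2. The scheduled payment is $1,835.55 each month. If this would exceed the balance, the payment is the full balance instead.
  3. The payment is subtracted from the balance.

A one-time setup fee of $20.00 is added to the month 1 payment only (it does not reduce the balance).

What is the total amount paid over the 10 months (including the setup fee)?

Month 1: opening $16,241.28; interest $293.00 → $16,534.28; payment $1,835.55 (+ $20.00 fee); balance $14,698.73
Month 2: opening $14,698.73; interest $265.00 → $14,963.73; payment $1,835.55; balance $13,128.18
Month 3: opening $13,128.18; interest $237.00 → $13,365.18; payment $1,835.55; balance $11,529.63
Month 4: opening $11,529.63; interest $208.00 → $11,737.63; payment $1,835.55; balance $9,902.08
Month 5: opening $9,902.08; interest $179.00 → $10,081.08; payment $1,835.55; balance $8,245.53
Month 6: opening $8,245.53; interest $149.00 → $8,394.53; payment $1,835.55; balance $6,558.98
Month 7: opening $6,558.98; interest $119.00 → $6,677.98; payment $1,835.55; balance $4,842.43
Month 8: opening $4,842.43; interest $88.00 → $4,930.43; payment $1,835.55; balance $3,094.88
Month 9: opening $3,094.88; interest $56.00 → $3,150.88; payment $1,835.55; balance $1,315.33
Month 10: opening $1,315.33; interest $24.00 → $1,339.33; payment $1,339.33; balance $0.00
Total paid: $17,879.28

$17,879.28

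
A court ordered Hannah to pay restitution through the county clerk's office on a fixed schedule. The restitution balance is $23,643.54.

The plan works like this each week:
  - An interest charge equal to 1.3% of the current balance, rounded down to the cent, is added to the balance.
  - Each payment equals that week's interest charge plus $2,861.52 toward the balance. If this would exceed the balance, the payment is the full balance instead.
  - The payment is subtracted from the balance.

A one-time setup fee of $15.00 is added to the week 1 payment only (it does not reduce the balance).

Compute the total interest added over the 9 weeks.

$1,427.04

# | Opening | Interest | Payment | Fee | End bal
1 | $23,643.54 | $307.36 | $3,168.88 | $15.00 | $20,782.02
2 | $20,782.02 | $270.16 | $3,131.68 | — | $17,920.50
3 | $17,920.50 | $232.96 | $3,094.48 | — | $15,058.98
4 | $15,058.98 | $195.76 | $3,057.28 | — | $12,197.46
5 | $12,197.46 | $158.56 | $3,020.08 | — | $9,335.94
6 | $9,335.94 | $121.36 | $2,982.88 | — | $6,474.42
7 | $6,474.42 | $84.16 | $2,945.68 | — | $3,612.90
8 | $3,612.90 | $46.96 | $2,908.48 | — | $751.38
9 | $751.38 | $9.76 | $761.14 | — | $0.00
Total interest: $307.36 + $270.16 + $232.96 + $195.76 + $158.56 + $121.36 + $84.16 + $46.96 + $9.76 = $1,427.04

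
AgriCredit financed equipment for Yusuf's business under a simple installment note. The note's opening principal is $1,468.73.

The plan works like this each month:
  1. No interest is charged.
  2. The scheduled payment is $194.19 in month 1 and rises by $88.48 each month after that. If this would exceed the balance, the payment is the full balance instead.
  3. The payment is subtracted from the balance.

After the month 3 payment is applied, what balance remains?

# | Opening | Payment | End bal
1 | $1,468.73 | $194.19 | $1,274.54
2 | $1,274.54 | $282.67 | $991.87
3 | $991.87 | $371.15 | $620.72

$620.72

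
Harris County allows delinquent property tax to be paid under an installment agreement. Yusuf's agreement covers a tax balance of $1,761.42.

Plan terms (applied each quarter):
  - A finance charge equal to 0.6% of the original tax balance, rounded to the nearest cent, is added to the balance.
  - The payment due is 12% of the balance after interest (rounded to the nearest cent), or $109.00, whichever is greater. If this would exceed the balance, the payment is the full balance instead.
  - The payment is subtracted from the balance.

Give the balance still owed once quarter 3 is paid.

Quarter 1: $1,761.42 +$10.57 interest = $1,771.99; pay $212.64 → $1,559.35
Quarter 2: $1,559.35 +$10.57 interest = $1,569.92; pay $188.39 → $1,381.53
Quarter 3: $1,381.53 +$10.57 interest = $1,392.10; pay $167.05 → $1,225.05

$1,225.05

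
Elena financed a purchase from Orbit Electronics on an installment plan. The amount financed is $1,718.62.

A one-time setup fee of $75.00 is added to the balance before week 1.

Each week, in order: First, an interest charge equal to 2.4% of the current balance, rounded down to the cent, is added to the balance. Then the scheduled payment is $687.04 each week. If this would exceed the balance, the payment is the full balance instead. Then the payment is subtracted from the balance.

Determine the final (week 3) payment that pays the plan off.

$501.93

Week 1: $1,793.62 +$43.04 interest = $1,836.66; pay $687.04 → $1,149.62
Week 2: $1,149.62 +$27.59 interest = $1,177.21; pay $687.04 → $490.17
Week 3: $490.17 +$11.76 interest = $501.93; pay $501.93 → $0.00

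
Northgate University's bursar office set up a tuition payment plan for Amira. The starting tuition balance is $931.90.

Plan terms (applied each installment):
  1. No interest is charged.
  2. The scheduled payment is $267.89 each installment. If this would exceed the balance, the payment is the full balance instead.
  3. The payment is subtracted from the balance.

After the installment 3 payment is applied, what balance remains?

# | Opening | Payment | End bal
1 | $931.90 | $267.89 | $664.01
2 | $664.01 | $267.89 | $396.12
3 | $396.12 | $267.89 | $128.23

$128.23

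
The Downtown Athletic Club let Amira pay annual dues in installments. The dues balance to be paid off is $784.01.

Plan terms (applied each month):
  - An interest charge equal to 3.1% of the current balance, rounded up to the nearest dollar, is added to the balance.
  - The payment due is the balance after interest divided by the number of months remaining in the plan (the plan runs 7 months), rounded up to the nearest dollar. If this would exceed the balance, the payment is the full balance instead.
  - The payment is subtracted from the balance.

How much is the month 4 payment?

$127.00

Month 1: $784.01 +$25.00 interest = $809.01; pay $116.00 → $693.01
Month 2: $693.01 +$22.00 interest = $715.01; pay $120.00 → $595.01
Month 3: $595.01 +$19.00 interest = $614.01; pay $123.00 → $491.01
Month 4: $491.01 +$16.00 interest = $507.01; pay $127.00 → $380.01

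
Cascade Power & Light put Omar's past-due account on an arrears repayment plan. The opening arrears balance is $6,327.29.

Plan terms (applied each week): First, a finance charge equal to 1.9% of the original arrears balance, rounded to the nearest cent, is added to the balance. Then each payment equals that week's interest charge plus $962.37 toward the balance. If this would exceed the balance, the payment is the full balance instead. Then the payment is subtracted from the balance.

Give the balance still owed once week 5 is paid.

Week 1: $6,327.29 +$120.22 interest = $6,447.51; pay $1,082.59 → $5,364.92
Week 2: $5,364.92 +$120.22 interest = $5,485.14; pay $1,082.59 → $4,402.55
Week 3: $4,402.55 +$120.22 interest = $4,522.77; pay $1,082.59 → $3,440.18
Week 4: $3,440.18 +$120.22 interest = $3,560.40; pay $1,082.59 → $2,477.81
Week 5: $2,477.81 +$120.22 interest = $2,598.03; pay $1,082.59 → $1,515.44

$1,515.44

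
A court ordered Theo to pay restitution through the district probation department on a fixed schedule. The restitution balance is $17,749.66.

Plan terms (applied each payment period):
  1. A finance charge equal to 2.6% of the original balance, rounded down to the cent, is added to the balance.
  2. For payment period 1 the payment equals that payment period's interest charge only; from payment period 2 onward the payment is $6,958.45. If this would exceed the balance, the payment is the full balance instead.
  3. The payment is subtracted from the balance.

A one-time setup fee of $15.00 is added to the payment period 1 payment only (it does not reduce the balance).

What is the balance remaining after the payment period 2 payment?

# | Opening | Interest | Payment | Fee | End bal
1 | $17,749.66 | $461.49 | $461.49 | $15.00 | $17,749.66
2 | $17,749.66 | $461.49 | $6,958.45 | — | $11,252.70

$11,252.70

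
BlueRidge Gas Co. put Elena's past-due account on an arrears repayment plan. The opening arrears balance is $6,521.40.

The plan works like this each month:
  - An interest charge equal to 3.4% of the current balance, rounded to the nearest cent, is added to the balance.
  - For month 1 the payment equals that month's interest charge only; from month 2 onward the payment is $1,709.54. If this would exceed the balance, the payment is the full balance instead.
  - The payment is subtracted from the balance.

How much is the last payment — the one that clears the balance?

Month 1: opening $6,521.40; interest $221.73 → $6,743.13; payment $221.73; balance $6,521.40
Month 2: opening $6,521.40; interest $221.73 → $6,743.13; payment $1,709.54; balance $5,033.59
Month 3: opening $5,033.59; interest $171.14 → $5,204.73; payment $1,709.54; balance $3,495.19
Month 4: opening $3,495.19; interest $118.84 → $3,614.03; payment $1,709.54; balance $1,904.49
Month 5: opening $1,904.49; interest $64.75 → $1,969.24; payment $1,709.54; balance $259.70
Month 6: opening $259.70; interest $8.83 → $268.53; payment $268.53; balance $0.00

$268.53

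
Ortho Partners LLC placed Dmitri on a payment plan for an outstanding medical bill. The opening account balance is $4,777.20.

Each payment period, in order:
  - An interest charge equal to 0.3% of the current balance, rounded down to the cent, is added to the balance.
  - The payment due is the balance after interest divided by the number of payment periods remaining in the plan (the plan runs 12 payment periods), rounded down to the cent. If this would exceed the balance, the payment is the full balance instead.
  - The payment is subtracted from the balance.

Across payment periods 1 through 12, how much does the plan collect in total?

$4,871.33

Payment period 1: opening $4,777.20; interest $14.33 → $4,791.53; payment $399.29; balance $4,392.24
Payment period 2: opening $4,392.24; interest $13.17 → $4,405.41; payment $400.49; balance $4,004.92
Payment period 3: opening $4,004.92; interest $12.01 → $4,016.93; payment $401.69; balance $3,615.24
Payment period 4: opening $3,615.24; interest $10.84 → $3,626.08; payment $402.89; balance $3,223.19
Payment period 5: opening $3,223.19; interest $9.66 → $3,232.85; payment $404.10; balance $2,828.75
Payment period 6: opening $2,828.75; interest $8.48 → $2,837.23; payment $405.31; balance $2,431.92
Payment period 7: opening $2,431.92; interest $7.29 → $2,439.21; payment $406.53; balance $2,032.68
Payment period 8: opening $2,032.68; interest $6.09 → $2,038.77; payment $407.75; balance $1,631.02
Payment period 9: opening $1,631.02; interest $4.89 → $1,635.91; payment $408.97; balance $1,226.94
Payment period 10: opening $1,226.94; interest $3.68 → $1,230.62; payment $410.20; balance $820.42
Payment period 11: opening $820.42; interest $2.46 → $822.88; payment $411.44; balance $411.44
Payment period 12: opening $411.44; interest $1.23 → $412.67; payment $412.67; balance $0.00
Total paid: $4,871.33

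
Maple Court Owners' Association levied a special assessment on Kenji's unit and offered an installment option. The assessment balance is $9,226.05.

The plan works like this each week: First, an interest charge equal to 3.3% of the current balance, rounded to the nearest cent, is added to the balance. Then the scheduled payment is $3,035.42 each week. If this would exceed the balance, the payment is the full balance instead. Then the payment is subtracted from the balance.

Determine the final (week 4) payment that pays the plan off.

$784.90

# | Opening | Interest | Payment | End bal
1 | $9,226.05 | $304.46 | $3,035.42 | $6,495.09
2 | $6,495.09 | $214.34 | $3,035.42 | $3,674.01
3 | $3,674.01 | $121.24 | $3,035.42 | $759.83
4 | $759.83 | $25.07 | $784.90 | $0.00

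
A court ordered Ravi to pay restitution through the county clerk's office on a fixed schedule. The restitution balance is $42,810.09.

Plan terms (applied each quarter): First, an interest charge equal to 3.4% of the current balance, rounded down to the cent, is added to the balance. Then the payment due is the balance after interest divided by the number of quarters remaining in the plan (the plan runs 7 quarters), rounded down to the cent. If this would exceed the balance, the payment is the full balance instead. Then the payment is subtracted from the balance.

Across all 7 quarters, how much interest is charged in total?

Quarter 1: $42,810.09 +$1,455.54 interest = $44,265.63; pay $6,323.66 → $37,941.97
Quarter 2: $37,941.97 +$1,290.02 interest = $39,231.99; pay $6,538.66 → $32,693.33
Quarter 3: $32,693.33 +$1,111.57 interest = $33,804.90; pay $6,760.98 → $27,043.92
Quarter 4: $27,043.92 +$919.49 interest = $27,963.41; pay $6,990.85 → $20,972.56
Quarter 5: $20,972.56 +$713.06 interest = $21,685.62; pay $7,228.54 → $14,457.08
Quarter 6: $14,457.08 +$491.54 interest = $14,948.62; pay $7,474.31 → $7,474.31
Quarter 7: $7,474.31 +$254.12 interest = $7,728.43; pay $7,728.43 → $0.00
Total interest: $1,455.54 + $1,290.02 + $1,111.57 + $919.49 + $713.06 + $491.54 + $254.12 = $6,235.34

$6,235.34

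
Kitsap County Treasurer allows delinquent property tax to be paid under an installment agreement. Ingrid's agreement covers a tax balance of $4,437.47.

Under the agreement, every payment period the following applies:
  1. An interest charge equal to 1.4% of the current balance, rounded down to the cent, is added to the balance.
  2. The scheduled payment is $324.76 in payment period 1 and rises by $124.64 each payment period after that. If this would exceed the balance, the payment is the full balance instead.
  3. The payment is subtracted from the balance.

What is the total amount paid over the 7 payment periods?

$4,731.32

Payment period 1: $4,437.47 +$62.12 interest = $4,499.59; pay $324.76 → $4,174.83
Payment period 2: $4,174.83 +$58.44 interest = $4,233.27; pay $449.40 → $3,783.87
Payment period 3: $3,783.87 +$52.97 interest = $3,836.84; pay $574.04 → $3,262.80
Payment period 4: $3,262.80 +$45.67 interest = $3,308.47; pay $698.68 → $2,609.79
Payment period 5: $2,609.79 +$36.53 interest = $2,646.32; pay $823.32 → $1,823.00
Payment period 6: $1,823.00 +$25.52 interest = $1,848.52; pay $947.96 → $900.56
Payment period 7: $900.56 +$12.60 interest = $913.16; pay $913.16 → $0.00
Total paid: $4,731.32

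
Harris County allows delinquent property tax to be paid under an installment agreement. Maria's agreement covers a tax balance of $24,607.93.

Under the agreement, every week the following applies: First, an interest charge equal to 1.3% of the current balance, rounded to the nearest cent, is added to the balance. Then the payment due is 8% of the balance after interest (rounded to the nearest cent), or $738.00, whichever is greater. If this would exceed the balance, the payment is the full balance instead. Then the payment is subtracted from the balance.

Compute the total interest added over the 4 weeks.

$1,154.84

# | Opening | Interest | Payment | End bal
1 | $24,607.93 | $319.90 | $1,994.23 | $22,933.60
2 | $22,933.60 | $298.14 | $1,858.54 | $21,373.20
3 | $21,373.20 | $277.85 | $1,732.08 | $19,918.97
4 | $19,918.97 | $258.95 | $1,614.23 | $18,563.69
Total interest: $319.90 + $298.14 + $277.85 + $258.95 = $1,154.84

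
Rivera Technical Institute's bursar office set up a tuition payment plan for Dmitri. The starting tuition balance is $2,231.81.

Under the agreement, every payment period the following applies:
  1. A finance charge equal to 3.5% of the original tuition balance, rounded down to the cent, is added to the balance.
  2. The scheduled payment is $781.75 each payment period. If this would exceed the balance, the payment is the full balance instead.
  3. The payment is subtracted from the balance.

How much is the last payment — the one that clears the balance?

$199.00

Payment period 1: $2,231.81 +$78.11 interest = $2,309.92; pay $781.75 → $1,528.17
Payment period 2: $1,528.17 +$78.11 interest = $1,606.28; pay $781.75 → $824.53
Payment period 3: $824.53 +$78.11 interest = $902.64; pay $781.75 → $120.89
Payment period 4: $120.89 +$78.11 interest = $199.00; pay $199.00 → $0.00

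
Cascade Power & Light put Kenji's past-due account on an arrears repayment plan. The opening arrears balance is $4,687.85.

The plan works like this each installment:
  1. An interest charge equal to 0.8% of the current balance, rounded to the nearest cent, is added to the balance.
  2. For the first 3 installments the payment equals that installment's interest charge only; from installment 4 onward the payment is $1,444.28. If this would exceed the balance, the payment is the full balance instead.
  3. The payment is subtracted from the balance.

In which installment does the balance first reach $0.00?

7

# | Opening | Interest | Payment | End bal
1 | $4,687.85 | $37.50 | $37.50 | $4,687.85
2 | $4,687.85 | $37.50 | $37.50 | $4,687.85
3 | $4,687.85 | $37.50 | $37.50 | $4,687.85
4 | $4,687.85 | $37.50 | $1,444.28 | $3,281.07
5 | $3,281.07 | $26.25 | $1,444.28 | $1,863.04
6 | $1,863.04 | $14.90 | $1,444.28 | $433.66
7 | $433.66 | $3.47 | $437.13 | $0.00
Balance reaches $0.00 in installment 7.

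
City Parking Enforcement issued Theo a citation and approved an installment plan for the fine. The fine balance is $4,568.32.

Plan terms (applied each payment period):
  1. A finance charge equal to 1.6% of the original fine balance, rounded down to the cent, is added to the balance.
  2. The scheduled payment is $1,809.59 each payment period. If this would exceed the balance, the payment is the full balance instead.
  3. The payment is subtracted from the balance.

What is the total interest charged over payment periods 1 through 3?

$219.27

# | Opening | Interest | Payment | End bal
1 | $4,568.32 | $73.09 | $1,809.59 | $2,831.82
2 | $2,831.82 | $73.09 | $1,809.59 | $1,095.32
3 | $1,095.32 | $73.09 | $1,168.41 | $0.00
Total interest: $73.09 + $73.09 + $73.09 = $219.27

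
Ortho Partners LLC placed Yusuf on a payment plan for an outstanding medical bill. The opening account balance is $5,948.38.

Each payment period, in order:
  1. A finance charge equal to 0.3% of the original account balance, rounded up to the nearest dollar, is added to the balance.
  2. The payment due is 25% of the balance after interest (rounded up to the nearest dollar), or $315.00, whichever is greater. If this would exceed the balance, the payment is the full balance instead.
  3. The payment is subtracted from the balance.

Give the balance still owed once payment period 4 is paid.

$1,917.38

Payment period 1: opening $5,948.38; interest $18.00 → $5,966.38; payment $1,492.00; balance $4,474.38
Payment period 2: opening $4,474.38; interest $18.00 → $4,492.38; payment $1,124.00; balance $3,368.38
Payment period 3: opening $3,368.38; interest $18.00 → $3,386.38; payment $847.00; balance $2,539.38
Payment period 4: opening $2,539.38; interest $18.00 → $2,557.38; payment $640.00; balance $1,917.38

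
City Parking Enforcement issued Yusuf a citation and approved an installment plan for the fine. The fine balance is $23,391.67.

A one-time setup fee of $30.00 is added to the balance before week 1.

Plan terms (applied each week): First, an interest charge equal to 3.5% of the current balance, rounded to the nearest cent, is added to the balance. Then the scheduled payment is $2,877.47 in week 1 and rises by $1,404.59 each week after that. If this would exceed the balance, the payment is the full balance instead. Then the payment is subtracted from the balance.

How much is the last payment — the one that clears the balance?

Week 1: opening $23,421.67; interest $819.76 → $24,241.43; payment $2,877.47; balance $21,363.96
Week 2: opening $21,363.96; interest $747.74 → $22,111.70; payment $4,282.06; balance $17,829.64
Week 3: opening $17,829.64; interest $624.04 → $18,453.68; payment $5,686.65; balance $12,767.03
Week 4: opening $12,767.03; interest $446.85 → $13,213.88; payment $7,091.24; balance $6,122.64
Week 5: opening $6,122.64; interest $214.29 → $6,336.93; payment $6,336.93; balance $0.00

$6,336.93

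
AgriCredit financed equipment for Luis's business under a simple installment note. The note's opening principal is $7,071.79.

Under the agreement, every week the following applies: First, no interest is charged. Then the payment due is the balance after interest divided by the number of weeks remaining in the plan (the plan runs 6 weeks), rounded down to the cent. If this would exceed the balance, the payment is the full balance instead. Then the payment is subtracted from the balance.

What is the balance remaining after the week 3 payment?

Week 1: opening $7,071.79; payment $1,178.63; balance $5,893.16
Week 2: opening $5,893.16; payment $1,178.63; balance $4,714.53
Week 3: opening $4,714.53; payment $1,178.63; balance $3,535.90

$3,535.90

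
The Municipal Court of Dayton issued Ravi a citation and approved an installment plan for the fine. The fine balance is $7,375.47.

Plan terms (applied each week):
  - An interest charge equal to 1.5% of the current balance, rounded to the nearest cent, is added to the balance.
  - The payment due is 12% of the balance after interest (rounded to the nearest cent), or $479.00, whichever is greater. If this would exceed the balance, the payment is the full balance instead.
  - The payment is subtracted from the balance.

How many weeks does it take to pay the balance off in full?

# | Opening | Interest | Payment | End bal
1 | $7,375.47 | $110.63 | $898.33 | $6,587.77
2 | $6,587.77 | $98.82 | $802.39 | $5,884.20
3 | $5,884.20 | $88.26 | $716.70 | $5,255.76
4 | $5,255.76 | $78.84 | $640.15 | $4,694.45
5 | $4,694.45 | $70.42 | $571.78 | $4,193.09
6 | $4,193.09 | $62.90 | $510.72 | $3,745.27
7 | $3,745.27 | $56.18 | $479.00 | $3,322.45
8 | $3,322.45 | $49.84 | $479.00 | $2,893.29
9 | $2,893.29 | $43.40 | $479.00 | $2,457.69
10 | $2,457.69 | $36.87 | $479.00 | $2,015.56
11 | $2,015.56 | $30.23 | $479.00 | $1,566.79
12 | $1,566.79 | $23.50 | $479.00 | $1,111.29
13 | $1,111.29 | $16.67 | $479.00 | $648.96
14 | $648.96 | $9.73 | $479.00 | $179.69
15 | $179.69 | $2.70 | $182.39 | $0.00
Balance reaches $0.00 in week 15.

15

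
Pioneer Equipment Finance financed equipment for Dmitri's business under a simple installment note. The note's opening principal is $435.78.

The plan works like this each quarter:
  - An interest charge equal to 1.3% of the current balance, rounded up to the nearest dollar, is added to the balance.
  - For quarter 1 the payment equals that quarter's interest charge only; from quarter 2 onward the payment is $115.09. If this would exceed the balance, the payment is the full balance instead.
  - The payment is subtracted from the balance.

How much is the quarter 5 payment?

$106.51

Quarter 1: $435.78 +$6.00 interest = $441.78; pay $6.00 → $435.78
Quarter 2: $435.78 +$6.00 interest = $441.78; pay $115.09 → $326.69
Quarter 3: $326.69 +$5.00 interest = $331.69; pay $115.09 → $216.60
Quarter 4: $216.60 +$3.00 interest = $219.60; pay $115.09 → $104.51
Quarter 5: $104.51 +$2.00 interest = $106.51; pay $106.51 → $0.00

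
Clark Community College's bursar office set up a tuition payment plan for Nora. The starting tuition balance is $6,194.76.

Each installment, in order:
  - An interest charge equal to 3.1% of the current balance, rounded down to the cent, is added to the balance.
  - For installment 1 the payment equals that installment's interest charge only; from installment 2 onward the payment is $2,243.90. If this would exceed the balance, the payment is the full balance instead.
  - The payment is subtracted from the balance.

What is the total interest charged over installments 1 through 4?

$575.32

Installment 1: opening $6,194.76; interest $192.03 → $6,386.79; payment $192.03; balance $6,194.76
Installment 2: opening $6,194.76; interest $192.03 → $6,386.79; payment $2,243.90; balance $4,142.89
Installment 3: opening $4,142.89; interest $128.42 → $4,271.31; payment $2,243.90; balance $2,027.41
Installment 4: opening $2,027.41; interest $62.84 → $2,090.25; payment $2,090.25; balance $0.00
Total interest: $192.03 + $192.03 + $128.42 + $62.84 = $575.32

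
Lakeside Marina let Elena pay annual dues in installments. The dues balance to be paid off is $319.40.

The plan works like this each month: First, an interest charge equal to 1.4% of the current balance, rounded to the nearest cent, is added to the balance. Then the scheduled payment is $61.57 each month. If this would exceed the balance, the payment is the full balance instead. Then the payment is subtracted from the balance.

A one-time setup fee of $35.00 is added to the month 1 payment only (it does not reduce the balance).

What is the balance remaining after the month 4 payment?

$86.16

Month 1: $319.40 +$4.47 interest = $323.87; pay $61.57 (+ $35.00 fee) → $262.30
Month 2: $262.30 +$3.67 interest = $265.97; pay $61.57 → $204.40
Month 3: $204.40 +$2.86 interest = $207.26; pay $61.57 → $145.69
Month 4: $145.69 +$2.04 interest = $147.73; pay $61.57 → $86.16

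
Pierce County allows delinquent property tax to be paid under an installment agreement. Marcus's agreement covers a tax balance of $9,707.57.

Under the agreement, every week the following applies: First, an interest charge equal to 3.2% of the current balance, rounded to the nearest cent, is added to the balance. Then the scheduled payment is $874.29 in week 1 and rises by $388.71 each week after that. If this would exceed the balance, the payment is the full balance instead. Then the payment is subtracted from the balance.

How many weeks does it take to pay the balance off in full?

6

Week 1: opening $9,707.57; interest $310.64 → $10,018.21; payment $874.29; balance $9,143.92
Week 2: opening $9,143.92; interest $292.61 → $9,436.53; payment $1,263.00; balance $8,173.53
Week 3: opening $8,173.53; interest $261.55 → $8,435.08; payment $1,651.71; balance $6,783.37
Week 4: opening $6,783.37; interest $217.07 → $7,000.44; payment $2,040.42; balance $4,960.02
Week 5: opening $4,960.02; interest $158.72 → $5,118.74; payment $2,429.13; balance $2,689.61
Week 6: opening $2,689.61; interest $86.07 → $2,775.68; payment $2,775.68; balance $0.00
Balance reaches $0.00 in week 6.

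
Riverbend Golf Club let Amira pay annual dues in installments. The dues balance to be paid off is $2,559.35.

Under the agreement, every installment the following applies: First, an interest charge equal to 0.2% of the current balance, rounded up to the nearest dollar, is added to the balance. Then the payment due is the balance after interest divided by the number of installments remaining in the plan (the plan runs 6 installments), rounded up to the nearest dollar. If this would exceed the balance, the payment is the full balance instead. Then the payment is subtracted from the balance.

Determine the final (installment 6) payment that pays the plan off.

# | Opening | Interest | Payment | End bal
1 | $2,559.35 | $6.00 | $428.00 | $2,137.35
2 | $2,137.35 | $5.00 | $429.00 | $1,713.35
3 | $1,713.35 | $4.00 | $430.00 | $1,287.35
4 | $1,287.35 | $3.00 | $431.00 | $859.35
5 | $859.35 | $2.00 | $431.00 | $430.35
6 | $430.35 | $1.00 | $431.35 | $0.00

$431.35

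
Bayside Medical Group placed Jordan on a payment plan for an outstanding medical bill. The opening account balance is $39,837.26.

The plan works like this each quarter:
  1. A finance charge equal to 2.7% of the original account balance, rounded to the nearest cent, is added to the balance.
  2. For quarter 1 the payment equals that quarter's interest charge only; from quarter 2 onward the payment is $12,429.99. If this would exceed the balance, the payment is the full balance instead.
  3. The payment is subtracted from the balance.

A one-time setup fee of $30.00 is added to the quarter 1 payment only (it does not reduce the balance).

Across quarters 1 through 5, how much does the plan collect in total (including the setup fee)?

Quarter 1: opening $39,837.26; interest $1,075.61 → $40,912.87; payment $1,075.61 (+ $30.00 fee); balance $39,837.26
Quarter 2: opening $39,837.26; interest $1,075.61 → $40,912.87; payment $12,429.99; balance $28,482.88
Quarter 3: opening $28,482.88; interest $1,075.61 → $29,558.49; payment $12,429.99; balance $17,128.50
Quarter 4: opening $17,128.50; interest $1,075.61 → $18,204.11; payment $12,429.99; balance $5,774.12
Quarter 5: opening $5,774.12; interest $1,075.61 → $6,849.73; payment $6,849.73; balance $0.00
Total paid: $45,245.31

$45,245.31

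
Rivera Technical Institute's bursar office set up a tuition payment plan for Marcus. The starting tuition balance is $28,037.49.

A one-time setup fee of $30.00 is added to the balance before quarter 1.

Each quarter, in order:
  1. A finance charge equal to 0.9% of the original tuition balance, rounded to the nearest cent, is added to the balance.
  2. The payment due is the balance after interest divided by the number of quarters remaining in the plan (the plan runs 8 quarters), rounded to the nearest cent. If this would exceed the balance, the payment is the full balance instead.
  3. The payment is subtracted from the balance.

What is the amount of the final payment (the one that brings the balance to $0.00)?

Quarter 1: opening $28,067.49; interest $252.34 → $28,319.83; payment $3,539.98; balance $24,779.85
Quarter 2: opening $24,779.85; interest $252.34 → $25,032.19; payment $3,576.03; balance $21,456.16
Quarter 3: opening $21,456.16; interest $252.34 → $21,708.50; payment $3,618.08; balance $18,090.42
Quarter 4: opening $18,090.42; interest $252.34 → $18,342.76; payment $3,668.55; balance $14,674.21
Quarter 5: opening $14,674.21; interest $252.34 → $14,926.55; payment $3,731.64; balance $11,194.91
Quarter 6: opening $11,194.91; interest $252.34 → $11,447.25; payment $3,815.75; balance $7,631.50
Quarter 7: opening $7,631.50; interest $252.34 → $7,883.84; payment $3,941.92; balance $3,941.92
Quarter 8: opening $3,941.92; interest $252.34 → $4,194.26; payment $4,194.26; balance $0.00

$4,194.26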